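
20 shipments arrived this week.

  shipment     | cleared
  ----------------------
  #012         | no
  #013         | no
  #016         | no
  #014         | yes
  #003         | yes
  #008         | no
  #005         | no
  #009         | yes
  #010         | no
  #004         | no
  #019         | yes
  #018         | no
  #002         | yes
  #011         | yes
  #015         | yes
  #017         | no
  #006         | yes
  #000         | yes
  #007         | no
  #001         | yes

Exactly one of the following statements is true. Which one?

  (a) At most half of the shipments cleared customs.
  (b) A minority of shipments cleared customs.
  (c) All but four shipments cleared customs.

|A| = 20, |A ∩ B| = 10, |A ∖ B| = 10.
(a) requires |A ∩ B| ≤ |A ∖ B|: true.
(b) requires |A ∩ B| < |A ∖ B|: false.
(c) requires |A ∖ B| = 4: false.

(a)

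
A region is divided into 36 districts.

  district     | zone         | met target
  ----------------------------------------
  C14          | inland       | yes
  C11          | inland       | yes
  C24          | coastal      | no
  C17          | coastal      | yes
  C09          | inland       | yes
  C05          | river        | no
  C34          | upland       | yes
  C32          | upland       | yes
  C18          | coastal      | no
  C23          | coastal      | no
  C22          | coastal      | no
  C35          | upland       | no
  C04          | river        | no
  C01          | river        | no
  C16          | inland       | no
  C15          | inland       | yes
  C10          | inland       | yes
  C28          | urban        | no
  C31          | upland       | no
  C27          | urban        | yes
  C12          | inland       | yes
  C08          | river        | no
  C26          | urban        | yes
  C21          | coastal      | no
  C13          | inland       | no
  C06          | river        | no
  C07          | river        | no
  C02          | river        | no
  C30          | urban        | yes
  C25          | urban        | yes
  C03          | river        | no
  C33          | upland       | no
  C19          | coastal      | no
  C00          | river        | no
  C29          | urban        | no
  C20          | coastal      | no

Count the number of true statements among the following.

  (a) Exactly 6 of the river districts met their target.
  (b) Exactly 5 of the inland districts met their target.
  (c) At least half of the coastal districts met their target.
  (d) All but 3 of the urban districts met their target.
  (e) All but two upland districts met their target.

(a) river: |A| = 9, |A ∩ B| = 0; needs |A ∩ B| = 6 — false.
(b) inland: |A| = 8, |A ∩ B| = 6; needs |A ∩ B| = 5 — false.
(c) coastal: |A| = 8, |A ∩ B| = 1; needs |A ∩ B| ≥ |A ∖ B| — false.
(d) urban: |A| = 6, |A ∩ B| = 4; needs |A ∖ B| = 3 — false.
(e) upland: |A| = 5, |A ∩ B| = 2; needs |A ∖ B| = 2 — false.

0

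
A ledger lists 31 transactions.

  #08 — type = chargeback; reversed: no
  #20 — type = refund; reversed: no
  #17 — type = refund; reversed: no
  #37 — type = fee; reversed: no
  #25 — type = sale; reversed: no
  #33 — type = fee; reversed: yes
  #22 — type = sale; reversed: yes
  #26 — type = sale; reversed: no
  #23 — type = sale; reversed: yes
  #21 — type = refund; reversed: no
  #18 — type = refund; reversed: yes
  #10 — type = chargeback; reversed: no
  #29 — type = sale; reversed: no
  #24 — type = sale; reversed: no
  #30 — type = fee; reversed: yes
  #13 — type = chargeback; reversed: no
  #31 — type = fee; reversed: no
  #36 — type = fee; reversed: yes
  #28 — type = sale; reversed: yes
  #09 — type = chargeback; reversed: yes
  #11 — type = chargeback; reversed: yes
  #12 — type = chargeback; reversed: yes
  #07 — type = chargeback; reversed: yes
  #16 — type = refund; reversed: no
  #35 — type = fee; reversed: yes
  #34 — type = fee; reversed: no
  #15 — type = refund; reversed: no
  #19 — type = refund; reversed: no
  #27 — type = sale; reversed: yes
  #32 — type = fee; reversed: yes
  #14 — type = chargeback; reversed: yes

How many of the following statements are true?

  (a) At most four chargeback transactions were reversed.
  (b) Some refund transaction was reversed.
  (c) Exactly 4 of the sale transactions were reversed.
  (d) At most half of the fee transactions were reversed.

2

(a) chargeback: |A| = 8, |A ∩ B| = 5; needs |A ∩ B| ≤ 4 — false.
(b) refund: |A| = 7, |A ∩ B| = 1; needs A ∩ B ≠ ∅ (|A ∩ B| ≥ 1) — true.
(c) sale: |A| = 8, |A ∩ B| = 4; needs |A ∩ B| = 4 — true.
(d) fee: |A| = 8, |A ∩ B| = 5; needs |A ∩ B| ≤ |A ∖ B| — false.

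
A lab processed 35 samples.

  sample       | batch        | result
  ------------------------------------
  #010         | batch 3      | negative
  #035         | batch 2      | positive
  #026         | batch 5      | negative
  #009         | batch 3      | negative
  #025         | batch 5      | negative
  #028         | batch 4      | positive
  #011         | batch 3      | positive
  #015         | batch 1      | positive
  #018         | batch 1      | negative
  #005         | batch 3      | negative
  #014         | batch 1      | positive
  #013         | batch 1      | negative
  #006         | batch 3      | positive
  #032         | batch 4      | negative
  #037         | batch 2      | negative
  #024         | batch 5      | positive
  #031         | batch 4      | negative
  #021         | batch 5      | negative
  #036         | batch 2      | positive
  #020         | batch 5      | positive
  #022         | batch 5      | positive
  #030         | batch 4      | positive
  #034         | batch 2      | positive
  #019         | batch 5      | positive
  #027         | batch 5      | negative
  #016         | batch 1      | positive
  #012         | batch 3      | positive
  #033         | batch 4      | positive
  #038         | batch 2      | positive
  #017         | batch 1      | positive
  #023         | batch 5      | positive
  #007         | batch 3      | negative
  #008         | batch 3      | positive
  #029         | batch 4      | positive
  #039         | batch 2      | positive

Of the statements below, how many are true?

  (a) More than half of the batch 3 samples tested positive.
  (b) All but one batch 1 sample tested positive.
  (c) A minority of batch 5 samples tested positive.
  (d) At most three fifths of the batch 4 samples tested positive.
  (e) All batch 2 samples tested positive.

(a) batch 3: |A| = 8, |A ∩ B| = 4; needs |A ∩ B| > |A ∖ B| — false.
(b) batch 1: |A| = 6, |A ∩ B| = 4; needs |A ∖ B| = 1 — false.
(c) batch 5: |A| = 9, |A ∩ B| = 5; needs |A ∩ B| < |A ∖ B| — false.
(d) batch 4: |A| = 6, |A ∩ B| = 4; needs |A ∩ B| / |A| ≤ 3/5 — false.
(e) batch 2: |A| = 6, |A ∩ B| = 5; needs A ⊆ B, i.e. every element of A is in B (|A ∖ B| = 0) — false.

0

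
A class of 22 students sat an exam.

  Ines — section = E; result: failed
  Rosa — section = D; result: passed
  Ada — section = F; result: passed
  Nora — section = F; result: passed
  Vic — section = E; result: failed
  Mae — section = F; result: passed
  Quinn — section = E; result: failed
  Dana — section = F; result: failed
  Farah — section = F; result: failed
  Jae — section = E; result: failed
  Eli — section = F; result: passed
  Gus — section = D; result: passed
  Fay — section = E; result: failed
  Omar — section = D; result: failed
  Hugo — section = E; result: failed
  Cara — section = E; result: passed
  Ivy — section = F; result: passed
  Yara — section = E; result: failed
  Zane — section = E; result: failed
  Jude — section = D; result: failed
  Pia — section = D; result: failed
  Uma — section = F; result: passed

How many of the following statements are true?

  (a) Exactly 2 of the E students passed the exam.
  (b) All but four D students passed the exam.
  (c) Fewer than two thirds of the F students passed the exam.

(a) E: |A| = 9, |A ∩ B| = 1; needs |A ∩ B| = 2 — false.
(b) D: |A| = 5, |A ∩ B| = 2; needs |A ∖ B| = 4 — false.
(c) F: |A| = 8, |A ∩ B| = 6; needs |A ∩ B| / |A| < 2/3 — false.

0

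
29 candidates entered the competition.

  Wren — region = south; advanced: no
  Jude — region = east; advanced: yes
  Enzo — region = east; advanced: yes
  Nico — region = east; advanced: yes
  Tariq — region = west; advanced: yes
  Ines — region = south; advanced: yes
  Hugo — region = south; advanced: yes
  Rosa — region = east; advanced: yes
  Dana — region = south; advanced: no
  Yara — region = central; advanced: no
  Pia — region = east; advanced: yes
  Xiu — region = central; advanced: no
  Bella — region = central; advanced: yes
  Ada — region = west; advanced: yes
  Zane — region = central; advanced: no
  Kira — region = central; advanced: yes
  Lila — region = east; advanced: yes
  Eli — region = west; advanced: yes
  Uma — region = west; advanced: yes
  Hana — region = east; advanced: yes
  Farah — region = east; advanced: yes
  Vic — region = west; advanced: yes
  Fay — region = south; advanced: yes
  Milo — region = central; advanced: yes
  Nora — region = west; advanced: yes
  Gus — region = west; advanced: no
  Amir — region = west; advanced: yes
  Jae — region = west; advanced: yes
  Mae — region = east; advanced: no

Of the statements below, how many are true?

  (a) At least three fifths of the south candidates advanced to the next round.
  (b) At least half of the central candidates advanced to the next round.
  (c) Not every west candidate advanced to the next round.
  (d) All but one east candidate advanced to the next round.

(a) south: |A| = 5, |A ∩ B| = 3; needs |A ∩ B| / |A| ≥ 3/5 — true.
(b) central: |A| = 6, |A ∩ B| = 3; needs |A ∩ B| ≥ |A ∖ B| — true.
(c) west: |A| = 9, |A ∩ B| = 8; needs A ⊄ B (|A ∖ B| ≥ 1) — true.
(d) east: |A| = 9, |A ∩ B| = 8; needs |A ∖ B| = 1 — true.

4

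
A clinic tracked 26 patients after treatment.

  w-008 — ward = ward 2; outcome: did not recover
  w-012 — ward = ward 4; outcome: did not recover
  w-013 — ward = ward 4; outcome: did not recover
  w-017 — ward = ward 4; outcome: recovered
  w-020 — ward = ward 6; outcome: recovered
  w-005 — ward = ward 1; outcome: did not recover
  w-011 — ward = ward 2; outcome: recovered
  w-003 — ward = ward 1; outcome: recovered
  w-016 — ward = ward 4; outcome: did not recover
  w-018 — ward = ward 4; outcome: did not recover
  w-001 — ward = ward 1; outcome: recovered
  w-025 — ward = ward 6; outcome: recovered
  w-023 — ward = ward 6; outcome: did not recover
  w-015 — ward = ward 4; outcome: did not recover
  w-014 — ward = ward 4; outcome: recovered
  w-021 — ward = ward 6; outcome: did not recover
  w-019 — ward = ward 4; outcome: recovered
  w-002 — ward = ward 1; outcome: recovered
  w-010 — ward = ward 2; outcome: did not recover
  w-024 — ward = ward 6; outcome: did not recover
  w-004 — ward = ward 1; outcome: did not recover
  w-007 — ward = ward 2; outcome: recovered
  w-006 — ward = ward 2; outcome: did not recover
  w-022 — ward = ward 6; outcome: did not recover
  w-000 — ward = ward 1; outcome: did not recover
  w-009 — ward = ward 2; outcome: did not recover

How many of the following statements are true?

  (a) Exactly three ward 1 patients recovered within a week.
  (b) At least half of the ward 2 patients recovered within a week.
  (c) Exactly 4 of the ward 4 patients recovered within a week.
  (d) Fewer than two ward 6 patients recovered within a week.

1

(a) ward 1: |A| = 6, |A ∩ B| = 3; needs |A ∩ B| = 3 — true.
(b) ward 2: |A| = 6, |A ∩ B| = 2; needs |A ∩ B| ≥ |A ∖ B| — false.
(c) ward 4: |A| = 8, |A ∩ B| = 3; needs |A ∩ B| = 4 — false.
(d) ward 6: |A| = 6, |A ∩ B| = 2; needs |A ∩ B| < 2 — false.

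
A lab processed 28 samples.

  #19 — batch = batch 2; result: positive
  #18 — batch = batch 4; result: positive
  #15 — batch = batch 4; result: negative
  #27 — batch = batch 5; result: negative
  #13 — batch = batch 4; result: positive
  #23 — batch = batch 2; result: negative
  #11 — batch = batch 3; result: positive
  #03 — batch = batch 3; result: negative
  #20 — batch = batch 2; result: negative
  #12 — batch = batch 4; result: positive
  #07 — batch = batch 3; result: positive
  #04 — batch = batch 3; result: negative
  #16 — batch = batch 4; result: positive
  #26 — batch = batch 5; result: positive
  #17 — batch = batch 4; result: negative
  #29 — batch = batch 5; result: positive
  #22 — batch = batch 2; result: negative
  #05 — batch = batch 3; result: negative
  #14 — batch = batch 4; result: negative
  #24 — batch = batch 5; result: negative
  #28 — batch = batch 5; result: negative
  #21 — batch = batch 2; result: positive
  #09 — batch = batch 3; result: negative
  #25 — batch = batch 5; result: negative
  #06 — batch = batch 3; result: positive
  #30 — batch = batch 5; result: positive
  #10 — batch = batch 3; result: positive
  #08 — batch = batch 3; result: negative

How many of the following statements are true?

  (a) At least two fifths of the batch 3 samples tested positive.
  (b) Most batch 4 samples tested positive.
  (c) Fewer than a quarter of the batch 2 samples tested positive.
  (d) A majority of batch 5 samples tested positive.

2

(a) batch 3: |A| = 9, |A ∩ B| = 4; needs |A ∩ B| / |A| ≥ 2/5 — true.
(b) batch 4: |A| = 7, |A ∩ B| = 4; needs |A ∩ B| > |A ∖ B| — true.
(c) batch 2: |A| = 5, |A ∩ B| = 2; needs |A ∩ B| / |A| < 1/4 — false.
(d) batch 5: |A| = 7, |A ∩ B| = 3; needs |A ∩ B| > |A ∖ B| — false.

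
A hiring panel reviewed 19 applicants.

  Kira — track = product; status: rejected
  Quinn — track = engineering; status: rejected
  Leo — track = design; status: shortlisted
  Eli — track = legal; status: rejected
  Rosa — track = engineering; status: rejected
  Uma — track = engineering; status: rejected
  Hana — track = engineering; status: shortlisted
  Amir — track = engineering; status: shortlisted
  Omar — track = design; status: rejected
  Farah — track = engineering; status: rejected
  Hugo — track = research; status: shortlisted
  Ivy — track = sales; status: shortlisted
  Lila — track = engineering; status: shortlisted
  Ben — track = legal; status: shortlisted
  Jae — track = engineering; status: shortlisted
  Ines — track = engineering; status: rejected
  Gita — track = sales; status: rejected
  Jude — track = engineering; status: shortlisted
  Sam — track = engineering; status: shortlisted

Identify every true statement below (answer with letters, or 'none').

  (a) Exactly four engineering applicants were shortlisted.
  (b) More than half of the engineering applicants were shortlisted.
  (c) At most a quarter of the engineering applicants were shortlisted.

(b)

|A| = 11, |A ∩ B| = 6, |A ∖ B| = 5.
(a) |A ∩ B| = 4: fails.
(b) |A ∩ B| > |A ∖ B|: holds.
(c) |A ∩ B| / |A| ≤ 1/4: fails.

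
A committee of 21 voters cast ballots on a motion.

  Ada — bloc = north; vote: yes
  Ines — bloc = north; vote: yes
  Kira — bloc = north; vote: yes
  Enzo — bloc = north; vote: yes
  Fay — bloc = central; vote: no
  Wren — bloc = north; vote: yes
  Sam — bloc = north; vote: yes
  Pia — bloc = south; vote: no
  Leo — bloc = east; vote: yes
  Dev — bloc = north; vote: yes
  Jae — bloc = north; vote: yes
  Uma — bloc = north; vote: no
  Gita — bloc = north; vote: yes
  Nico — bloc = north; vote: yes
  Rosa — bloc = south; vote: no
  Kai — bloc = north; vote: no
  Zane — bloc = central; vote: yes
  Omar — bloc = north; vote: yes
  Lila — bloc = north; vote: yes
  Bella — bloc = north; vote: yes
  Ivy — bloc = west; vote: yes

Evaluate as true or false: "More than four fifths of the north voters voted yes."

True

'More than four fifths of the north voters voted yes' holds iff |A ∩ B| / |A| > 4/5.
|A| = 15, |A ∩ B| = 13, |A ∖ B| = 2.
|A ∩ B|/|A| = 13/15, so the statement is true.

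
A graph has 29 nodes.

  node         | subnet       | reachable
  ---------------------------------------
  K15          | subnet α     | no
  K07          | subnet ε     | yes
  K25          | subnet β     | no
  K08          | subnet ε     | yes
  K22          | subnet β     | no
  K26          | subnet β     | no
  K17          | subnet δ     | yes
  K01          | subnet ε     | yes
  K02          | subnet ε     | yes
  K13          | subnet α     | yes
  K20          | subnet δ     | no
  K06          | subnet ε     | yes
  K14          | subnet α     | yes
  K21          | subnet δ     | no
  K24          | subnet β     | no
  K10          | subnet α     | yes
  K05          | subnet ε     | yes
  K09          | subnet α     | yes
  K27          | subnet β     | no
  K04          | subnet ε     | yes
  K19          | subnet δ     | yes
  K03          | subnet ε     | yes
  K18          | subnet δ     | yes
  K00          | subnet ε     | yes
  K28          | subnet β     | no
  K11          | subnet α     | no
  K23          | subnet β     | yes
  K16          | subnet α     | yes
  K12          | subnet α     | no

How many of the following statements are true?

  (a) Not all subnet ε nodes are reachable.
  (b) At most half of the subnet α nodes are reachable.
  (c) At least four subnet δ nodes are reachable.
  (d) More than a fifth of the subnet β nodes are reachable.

(a) subnet ε: |A| = 9, |A ∩ B| = 9; needs A ⊄ B (|A ∖ B| ≥ 1) — false.
(b) subnet α: |A| = 8, |A ∩ B| = 5; needs |A ∩ B| ≤ |A ∖ B| — false.
(c) subnet δ: |A| = 5, |A ∩ B| = 3; needs |A ∩ B| ≥ 4 — false.
(d) subnet β: |A| = 7, |A ∩ B| = 1; needs |A ∩ B| / |A| > 1/5 — false.

0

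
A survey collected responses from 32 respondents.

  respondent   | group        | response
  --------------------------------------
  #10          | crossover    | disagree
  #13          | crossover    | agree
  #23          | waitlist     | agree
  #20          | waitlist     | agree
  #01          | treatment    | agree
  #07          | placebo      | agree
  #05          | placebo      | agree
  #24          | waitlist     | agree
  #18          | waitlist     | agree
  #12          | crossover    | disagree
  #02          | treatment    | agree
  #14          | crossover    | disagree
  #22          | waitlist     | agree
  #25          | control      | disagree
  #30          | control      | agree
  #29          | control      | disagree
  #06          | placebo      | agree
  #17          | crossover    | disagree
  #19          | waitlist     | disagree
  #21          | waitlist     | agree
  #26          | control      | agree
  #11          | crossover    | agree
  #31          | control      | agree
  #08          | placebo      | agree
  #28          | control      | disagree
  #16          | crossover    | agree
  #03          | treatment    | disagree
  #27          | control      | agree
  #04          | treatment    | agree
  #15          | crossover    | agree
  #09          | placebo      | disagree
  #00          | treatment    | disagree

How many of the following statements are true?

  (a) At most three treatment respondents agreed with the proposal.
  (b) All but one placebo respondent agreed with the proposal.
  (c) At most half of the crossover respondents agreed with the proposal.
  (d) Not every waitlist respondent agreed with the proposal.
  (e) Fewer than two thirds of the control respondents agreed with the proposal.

5

(a) treatment: |A| = 5, |A ∩ B| = 3; needs |A ∩ B| ≤ 3 — true.
(b) placebo: |A| = 5, |A ∩ B| = 4; needs |A ∖ B| = 1 — true.
(c) crossover: |A| = 8, |A ∩ B| = 4; needs |A ∩ B| ≤ |A ∖ B| — true.
(d) waitlist: |A| = 7, |A ∩ B| = 6; needs A ⊄ B (|A ∖ B| ≥ 1) — true.
(e) control: |A| = 7, |A ∩ B| = 4; needs |A ∩ B| / |A| < 2/3 — true.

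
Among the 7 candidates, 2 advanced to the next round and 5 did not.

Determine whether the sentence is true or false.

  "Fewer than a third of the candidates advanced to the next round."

True

'Fewer than a third of the candidates advanced to the next round' holds iff |A ∩ B| / |A| < 1/3.
|A| = 7, |A ∩ B| = 2, |A ∖ B| = 5.
|A ∩ B|/|A| = 2/7, so the statement is true.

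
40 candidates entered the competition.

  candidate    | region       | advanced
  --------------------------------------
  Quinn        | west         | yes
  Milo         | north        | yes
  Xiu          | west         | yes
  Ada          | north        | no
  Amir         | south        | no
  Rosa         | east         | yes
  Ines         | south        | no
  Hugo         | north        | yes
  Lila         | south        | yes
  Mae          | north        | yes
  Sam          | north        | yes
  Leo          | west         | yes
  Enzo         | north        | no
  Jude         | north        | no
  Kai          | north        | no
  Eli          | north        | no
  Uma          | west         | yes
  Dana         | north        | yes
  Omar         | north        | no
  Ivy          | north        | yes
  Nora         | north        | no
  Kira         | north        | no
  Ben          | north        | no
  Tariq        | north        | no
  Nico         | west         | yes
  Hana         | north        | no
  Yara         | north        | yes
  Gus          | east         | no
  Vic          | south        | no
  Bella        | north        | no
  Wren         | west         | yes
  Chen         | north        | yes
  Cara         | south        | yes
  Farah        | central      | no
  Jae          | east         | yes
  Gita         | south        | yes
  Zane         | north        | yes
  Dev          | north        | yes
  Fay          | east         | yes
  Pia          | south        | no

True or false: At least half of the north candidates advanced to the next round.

'At least half of the north candidates advanced to the next round' holds iff |A ∩ B| ≥ |A ∖ B|.
|A| = 22, |A ∩ B| = 10, |A ∖ B| = 12.
10 < 12, so the statement is false.

False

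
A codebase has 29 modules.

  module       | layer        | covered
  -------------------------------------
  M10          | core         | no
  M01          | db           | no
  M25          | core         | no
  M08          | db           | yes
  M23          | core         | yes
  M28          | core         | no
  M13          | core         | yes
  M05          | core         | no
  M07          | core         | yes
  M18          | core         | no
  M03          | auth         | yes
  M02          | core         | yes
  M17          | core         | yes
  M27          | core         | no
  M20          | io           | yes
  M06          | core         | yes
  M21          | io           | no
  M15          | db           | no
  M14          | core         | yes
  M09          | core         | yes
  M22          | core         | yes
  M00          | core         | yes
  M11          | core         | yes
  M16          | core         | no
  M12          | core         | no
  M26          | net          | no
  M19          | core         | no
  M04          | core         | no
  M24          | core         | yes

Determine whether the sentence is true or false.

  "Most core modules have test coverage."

The determiner here denotes the relation: |A ∩ B| > |A ∖ B|.
|A| = 22, |A ∩ B| = 12, |A ∖ B| = 10.
12 > 10, so the statement is true.

True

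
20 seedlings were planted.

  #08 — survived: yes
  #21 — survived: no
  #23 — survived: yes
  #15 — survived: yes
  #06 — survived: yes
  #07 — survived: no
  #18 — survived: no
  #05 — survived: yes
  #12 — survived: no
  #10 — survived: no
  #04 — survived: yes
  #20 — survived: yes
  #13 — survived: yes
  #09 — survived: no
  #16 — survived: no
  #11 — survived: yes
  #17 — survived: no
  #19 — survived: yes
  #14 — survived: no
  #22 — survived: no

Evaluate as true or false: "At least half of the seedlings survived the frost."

True

The determiner here denotes the relation: |A ∩ B| ≥ |A ∖ B|.
|A| = 20, |A ∩ B| = 10, |A ∖ B| = 10.
10 = 10, so the statement is true.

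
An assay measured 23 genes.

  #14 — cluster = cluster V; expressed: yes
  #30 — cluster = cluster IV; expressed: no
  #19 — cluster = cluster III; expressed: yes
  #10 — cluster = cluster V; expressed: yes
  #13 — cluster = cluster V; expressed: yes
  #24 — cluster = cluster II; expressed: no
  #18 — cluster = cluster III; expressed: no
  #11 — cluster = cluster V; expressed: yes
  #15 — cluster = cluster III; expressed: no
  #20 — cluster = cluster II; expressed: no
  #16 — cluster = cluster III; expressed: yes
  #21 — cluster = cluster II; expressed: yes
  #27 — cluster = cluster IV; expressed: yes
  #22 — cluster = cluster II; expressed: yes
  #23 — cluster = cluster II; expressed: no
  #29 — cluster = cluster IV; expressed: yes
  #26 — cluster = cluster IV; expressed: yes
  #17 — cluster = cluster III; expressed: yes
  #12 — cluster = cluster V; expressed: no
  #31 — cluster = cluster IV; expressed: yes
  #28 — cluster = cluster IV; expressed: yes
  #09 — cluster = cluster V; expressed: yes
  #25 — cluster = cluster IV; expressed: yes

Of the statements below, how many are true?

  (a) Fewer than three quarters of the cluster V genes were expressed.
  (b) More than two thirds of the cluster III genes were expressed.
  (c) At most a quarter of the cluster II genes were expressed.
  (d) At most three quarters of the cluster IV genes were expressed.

0

(a) cluster V: |A| = 6, |A ∩ B| = 5; needs |A ∩ B| / |A| < 3/4 — false.
(b) cluster III: |A| = 5, |A ∩ B| = 3; needs |A ∩ B| / |A| > 2/3 — false.
(c) cluster II: |A| = 5, |A ∩ B| = 2; needs |A ∩ B| / |A| ≤ 1/4 — false.
(d) cluster IV: |A| = 7, |A ∩ B| = 6; needs |A ∩ B| / |A| ≤ 3/4 — false.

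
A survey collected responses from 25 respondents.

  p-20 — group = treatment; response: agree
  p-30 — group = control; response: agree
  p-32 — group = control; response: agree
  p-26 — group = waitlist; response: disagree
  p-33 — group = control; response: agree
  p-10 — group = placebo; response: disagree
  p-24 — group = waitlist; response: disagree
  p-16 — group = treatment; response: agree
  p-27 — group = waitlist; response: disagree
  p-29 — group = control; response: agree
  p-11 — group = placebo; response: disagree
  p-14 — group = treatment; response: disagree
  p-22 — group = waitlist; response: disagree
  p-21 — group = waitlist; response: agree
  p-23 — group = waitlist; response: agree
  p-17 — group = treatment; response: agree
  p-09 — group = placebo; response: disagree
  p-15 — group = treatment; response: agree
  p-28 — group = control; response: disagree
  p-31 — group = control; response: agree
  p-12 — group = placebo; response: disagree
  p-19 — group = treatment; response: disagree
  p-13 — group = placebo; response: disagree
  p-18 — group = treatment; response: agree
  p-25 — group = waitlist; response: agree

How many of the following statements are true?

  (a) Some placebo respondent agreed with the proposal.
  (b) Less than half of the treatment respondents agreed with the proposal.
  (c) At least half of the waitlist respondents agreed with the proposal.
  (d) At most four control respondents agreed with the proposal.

0

(a) placebo: |A| = 5, |A ∩ B| = 0; needs A ∩ B ≠ ∅ (|A ∩ B| ≥ 1) — false.
(b) treatment: |A| = 7, |A ∩ B| = 5; needs |A ∩ B| < |A ∖ B| — false.
(c) waitlist: |A| = 7, |A ∩ B| = 3; needs |A ∩ B| ≥ |A ∖ B| — false.
(d) control: |A| = 6, |A ∩ B| = 5; needs |A ∩ B| ≤ 4 — false.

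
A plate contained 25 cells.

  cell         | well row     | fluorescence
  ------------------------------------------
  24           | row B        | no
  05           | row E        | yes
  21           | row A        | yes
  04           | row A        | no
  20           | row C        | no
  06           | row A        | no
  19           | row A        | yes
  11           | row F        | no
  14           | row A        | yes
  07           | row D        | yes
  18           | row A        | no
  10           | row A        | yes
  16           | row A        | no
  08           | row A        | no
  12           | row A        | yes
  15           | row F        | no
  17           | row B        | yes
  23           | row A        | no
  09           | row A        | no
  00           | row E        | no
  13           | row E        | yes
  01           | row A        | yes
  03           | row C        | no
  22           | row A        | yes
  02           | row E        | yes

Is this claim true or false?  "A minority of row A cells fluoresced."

Truth condition: |A ∩ B| < |A ∖ B|.
A (the restrictor) = {21, 04, 06, 19, 14, 18, 10, 16, 08, 12, 23, 09, 01, 22}, |A| = 14.
A ∩ B = {21, 19, 14, 10, 12, 01, 22}, so |A ∩ B| = 7.
A ∖ B = {04, 06, 18, 16, 08, 23, 09}, so |A ∖ B| = 7.
7 = 7, so the statement is false.

False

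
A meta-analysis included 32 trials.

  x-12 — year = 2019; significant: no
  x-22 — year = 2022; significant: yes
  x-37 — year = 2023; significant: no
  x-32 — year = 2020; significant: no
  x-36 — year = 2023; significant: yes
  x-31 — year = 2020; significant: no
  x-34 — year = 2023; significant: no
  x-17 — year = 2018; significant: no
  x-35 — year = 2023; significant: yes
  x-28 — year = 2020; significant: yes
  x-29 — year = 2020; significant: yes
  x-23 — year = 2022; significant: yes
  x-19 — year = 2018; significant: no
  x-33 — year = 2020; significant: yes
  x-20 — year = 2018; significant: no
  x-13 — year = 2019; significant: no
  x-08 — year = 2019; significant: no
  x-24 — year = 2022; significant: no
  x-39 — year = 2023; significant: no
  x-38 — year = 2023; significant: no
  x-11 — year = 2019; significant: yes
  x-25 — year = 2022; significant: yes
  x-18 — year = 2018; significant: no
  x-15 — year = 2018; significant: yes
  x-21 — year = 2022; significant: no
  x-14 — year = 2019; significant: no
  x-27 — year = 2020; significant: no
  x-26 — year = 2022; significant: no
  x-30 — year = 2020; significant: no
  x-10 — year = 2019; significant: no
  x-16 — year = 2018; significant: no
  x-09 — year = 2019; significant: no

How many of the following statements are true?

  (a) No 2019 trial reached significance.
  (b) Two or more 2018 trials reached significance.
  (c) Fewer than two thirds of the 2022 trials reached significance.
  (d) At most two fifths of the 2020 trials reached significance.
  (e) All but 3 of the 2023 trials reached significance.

1

(a) 2019: |A| = 7, |A ∩ B| = 1; needs A ∩ B = ∅ (|A ∩ B| = 0) — false.
(b) 2018: |A| = 6, |A ∩ B| = 1; needs |A ∩ B| ≥ 2 — false.
(c) 2022: |A| = 6, |A ∩ B| = 3; needs |A ∩ B| / |A| < 2/3 — true.
(d) 2020: |A| = 7, |A ∩ B| = 3; needs |A ∩ B| / |A| ≤ 2/5 — false.
(e) 2023: |A| = 6, |A ∩ B| = 2; needs |A ∖ B| = 3 — false.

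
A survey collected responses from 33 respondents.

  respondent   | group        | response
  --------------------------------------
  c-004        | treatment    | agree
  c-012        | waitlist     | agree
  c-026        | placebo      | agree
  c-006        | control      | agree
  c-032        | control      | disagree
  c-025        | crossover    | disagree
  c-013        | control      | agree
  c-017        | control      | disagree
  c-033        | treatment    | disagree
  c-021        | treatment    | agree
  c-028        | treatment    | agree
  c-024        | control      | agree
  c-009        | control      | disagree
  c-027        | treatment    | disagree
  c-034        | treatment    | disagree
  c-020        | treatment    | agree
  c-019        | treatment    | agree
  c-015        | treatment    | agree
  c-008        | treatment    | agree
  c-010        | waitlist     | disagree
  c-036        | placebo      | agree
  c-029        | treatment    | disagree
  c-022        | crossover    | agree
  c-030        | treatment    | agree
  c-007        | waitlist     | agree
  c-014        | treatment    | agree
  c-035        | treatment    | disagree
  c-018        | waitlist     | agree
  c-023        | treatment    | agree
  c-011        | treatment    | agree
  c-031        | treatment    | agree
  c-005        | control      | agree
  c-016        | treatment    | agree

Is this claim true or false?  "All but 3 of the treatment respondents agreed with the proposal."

False

'All but 3 of the treatment respondents agreed with the proposal' holds iff |A ∖ B| = 3.
|A| = 18, |A ∩ B| = 13, |A ∖ B| = 5.
|A ∖ B| = 5, so the statement is false.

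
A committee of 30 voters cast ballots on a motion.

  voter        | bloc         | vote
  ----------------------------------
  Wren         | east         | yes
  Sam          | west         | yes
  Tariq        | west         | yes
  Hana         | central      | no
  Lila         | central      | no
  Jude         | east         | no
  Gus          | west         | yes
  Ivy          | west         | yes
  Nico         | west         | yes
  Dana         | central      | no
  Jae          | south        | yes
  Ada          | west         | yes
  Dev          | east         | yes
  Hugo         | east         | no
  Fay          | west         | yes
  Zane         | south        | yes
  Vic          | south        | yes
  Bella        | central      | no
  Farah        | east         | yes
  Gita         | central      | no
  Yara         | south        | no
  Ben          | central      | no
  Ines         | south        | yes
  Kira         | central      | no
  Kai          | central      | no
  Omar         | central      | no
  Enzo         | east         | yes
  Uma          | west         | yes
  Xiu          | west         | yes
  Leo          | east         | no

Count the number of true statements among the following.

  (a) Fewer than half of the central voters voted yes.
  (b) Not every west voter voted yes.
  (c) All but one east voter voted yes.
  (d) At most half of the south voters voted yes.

(a) central: |A| = 9, |A ∩ B| = 0; needs |A ∩ B| < |A ∖ B| — true.
(b) west: |A| = 9, |A ∩ B| = 9; needs A ⊄ B (|A ∖ B| ≥ 1) — false.
(c) east: |A| = 7, |A ∩ B| = 4; needs |A ∖ B| = 1 — false.
(d) south: |A| = 5, |A ∩ B| = 4; needs |A ∩ B| ≤ |A ∖ B| — false.

1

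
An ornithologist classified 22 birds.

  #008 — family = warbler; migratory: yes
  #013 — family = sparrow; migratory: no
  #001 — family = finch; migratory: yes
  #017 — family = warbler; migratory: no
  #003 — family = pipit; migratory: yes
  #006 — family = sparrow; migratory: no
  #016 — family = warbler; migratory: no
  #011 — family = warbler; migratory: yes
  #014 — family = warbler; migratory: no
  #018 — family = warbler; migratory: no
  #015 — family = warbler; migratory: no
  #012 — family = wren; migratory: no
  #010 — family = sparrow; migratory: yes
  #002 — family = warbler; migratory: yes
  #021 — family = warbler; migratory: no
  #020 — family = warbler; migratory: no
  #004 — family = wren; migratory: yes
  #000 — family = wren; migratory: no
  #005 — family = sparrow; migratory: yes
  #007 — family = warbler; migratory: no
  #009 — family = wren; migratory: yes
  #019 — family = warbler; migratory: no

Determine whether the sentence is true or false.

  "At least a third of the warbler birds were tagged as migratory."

False

The determiner here denotes the relation: |A ∩ B| / |A| ≥ 1/3.
A (the restrictor) = {#008, #017, #016, #011, #014, #018, #015, #002, #021, #020, #007, #019}, |A| = 12.
A ∩ B = {#008, #011, #002}, so |A ∩ B| = 3.
A ∖ B = {#017, #016, #014, #018, #015, #021, #020, #007, #019}, so |A ∖ B| = 9.
|A ∩ B|/|A| = 3/12, so the statement is false.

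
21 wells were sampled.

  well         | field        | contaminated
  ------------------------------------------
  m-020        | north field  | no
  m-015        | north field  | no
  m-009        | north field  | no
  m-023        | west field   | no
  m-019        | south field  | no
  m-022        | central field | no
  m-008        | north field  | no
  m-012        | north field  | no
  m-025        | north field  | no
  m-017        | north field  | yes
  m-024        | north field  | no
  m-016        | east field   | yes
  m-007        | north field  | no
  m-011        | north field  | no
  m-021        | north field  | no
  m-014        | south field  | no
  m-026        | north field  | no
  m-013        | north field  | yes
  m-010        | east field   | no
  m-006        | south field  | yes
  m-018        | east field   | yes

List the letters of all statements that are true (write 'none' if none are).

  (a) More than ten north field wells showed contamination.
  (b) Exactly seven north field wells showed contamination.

none

|A| = 13, |A ∩ B| = 2, |A ∖ B| = 11.
(a) |A ∩ B| > 10: fails.
(b) |A ∩ B| = 7: fails.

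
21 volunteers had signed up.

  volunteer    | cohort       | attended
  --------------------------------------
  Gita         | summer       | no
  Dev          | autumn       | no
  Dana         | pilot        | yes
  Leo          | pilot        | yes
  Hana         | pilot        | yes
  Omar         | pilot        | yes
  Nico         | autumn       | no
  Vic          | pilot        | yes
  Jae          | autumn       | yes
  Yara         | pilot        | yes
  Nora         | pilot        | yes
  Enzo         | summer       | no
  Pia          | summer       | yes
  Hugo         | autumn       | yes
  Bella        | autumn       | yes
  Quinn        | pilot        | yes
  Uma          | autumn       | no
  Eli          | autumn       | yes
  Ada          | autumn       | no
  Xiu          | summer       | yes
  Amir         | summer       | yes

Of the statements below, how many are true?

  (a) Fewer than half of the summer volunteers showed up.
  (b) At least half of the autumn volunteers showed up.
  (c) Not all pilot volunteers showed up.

(a) summer: |A| = 5, |A ∩ B| = 3; needs |A ∩ B| < |A ∖ B| — false.
(b) autumn: |A| = 8, |A ∩ B| = 4; needs |A ∩ B| ≥ |A ∖ B| — true.
(c) pilot: |A| = 8, |A ∩ B| = 8; needs A ⊄ B (|A ∖ B| ≥ 1) — false.

1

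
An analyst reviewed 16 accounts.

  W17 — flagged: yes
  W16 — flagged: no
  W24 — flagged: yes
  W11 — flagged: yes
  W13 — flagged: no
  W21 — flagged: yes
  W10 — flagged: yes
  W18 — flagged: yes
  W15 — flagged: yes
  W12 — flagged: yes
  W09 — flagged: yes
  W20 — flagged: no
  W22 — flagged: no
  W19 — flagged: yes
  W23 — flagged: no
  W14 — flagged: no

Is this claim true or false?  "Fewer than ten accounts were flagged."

Truth condition: |A ∩ B| < 10.
|A| = 16, |A ∩ B| = 10, |A ∖ B| = 6.
|A ∩ B| = 10, so the statement is false.

False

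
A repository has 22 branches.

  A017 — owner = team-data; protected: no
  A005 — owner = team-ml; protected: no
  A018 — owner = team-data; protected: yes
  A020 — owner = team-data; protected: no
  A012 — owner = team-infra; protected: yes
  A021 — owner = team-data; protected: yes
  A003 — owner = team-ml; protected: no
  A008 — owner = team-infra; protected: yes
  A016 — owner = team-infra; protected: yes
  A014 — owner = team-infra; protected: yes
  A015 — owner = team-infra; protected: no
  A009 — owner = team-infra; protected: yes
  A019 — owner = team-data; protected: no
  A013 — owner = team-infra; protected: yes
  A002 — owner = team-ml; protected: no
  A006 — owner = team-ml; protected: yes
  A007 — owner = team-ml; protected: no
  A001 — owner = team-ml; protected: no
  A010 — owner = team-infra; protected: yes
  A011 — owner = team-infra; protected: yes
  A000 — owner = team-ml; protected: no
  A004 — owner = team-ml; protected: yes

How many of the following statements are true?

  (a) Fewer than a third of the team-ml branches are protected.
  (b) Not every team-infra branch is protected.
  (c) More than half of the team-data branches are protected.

2

(a) team-ml: |A| = 8, |A ∩ B| = 2; needs |A ∩ B| / |A| < 1/3 — true.
(b) team-infra: |A| = 9, |A ∩ B| = 8; needs A ⊄ B (|A ∖ B| ≥ 1) — true.
(c) team-data: |A| = 5, |A ∩ B| = 2; needs |A ∩ B| > |A ∖ B| — false.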